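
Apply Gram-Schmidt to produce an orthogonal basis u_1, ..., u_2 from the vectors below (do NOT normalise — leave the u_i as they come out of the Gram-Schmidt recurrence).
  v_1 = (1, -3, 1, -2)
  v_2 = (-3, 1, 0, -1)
Orthogonal basis:
  u_1 = (1, -3, 1, -2)
  u_2 = (-41/15, 1/5, 4/15, -23/15)

Apply the Gram-Schmidt recurrence
  u_1 = v_1
  u_i = v_i − Σ_{j<i} ((v_i · u_j) / (u_j · u_j)) · u_j.

Step by step this gives:
  u_1 = (1, -3, 1, -2)
  u_2 = (-41/15, 1/5, 4/15, -23/15)

Orthogonality check:
  u_2 · u_1 = 0 (should be 0)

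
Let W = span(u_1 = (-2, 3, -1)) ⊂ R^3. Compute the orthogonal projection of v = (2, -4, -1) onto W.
proj_W(v) = (15/7, -45/14, 15/14)

Set up U = [u_1 | ... | u_1] ∈ R^(3×1). The projector onto W = col(U) is P = U (U^T U)^(-1) U^T.
Compute U^T U =
  [14],
and U^T v = (-15).
Solve U^T U · c = U^T v for the coefficients: c = (-15/14). The projection is proj_W(v) = U c.
Check: (v - proj_W(v)) · u_1 = 0  (should be 0).
Result: proj_W(v) = (15/7, -45/14, 15/14).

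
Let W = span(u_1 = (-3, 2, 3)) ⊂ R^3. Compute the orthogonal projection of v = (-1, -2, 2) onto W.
proj_W(v) = (-15/22, 5/11, 15/22)

Set up U = [u_1 | ... | u_1] ∈ R^(3×1). The projector onto W = col(U) is P = U (U^T U)^(-1) U^T.
Compute U^T U =
  [22],
and U^T v = (5).
Solve U^T U · c = U^T v for the coefficients: c = (5/22). The projection is proj_W(v) = U c.
Check: (v - proj_W(v)) · u_1 = 0  (should be 0).
Result: proj_W(v) = (-15/22, 5/11, 15/22).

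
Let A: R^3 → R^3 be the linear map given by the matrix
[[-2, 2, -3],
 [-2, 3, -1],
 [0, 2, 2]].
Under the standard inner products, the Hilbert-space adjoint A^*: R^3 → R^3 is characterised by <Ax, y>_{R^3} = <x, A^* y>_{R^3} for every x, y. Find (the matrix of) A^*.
A^* = A^T =
[[-2, -2, 0],
 [2, 3, 2],
 [-3, -1, 2]]

For real matrices with standard dot products, the defining identity <Ax, y> = <x, A^* y> gives (Ax)^T y = x^T (A^*) y, i.e. x^T A^T y = x^T (A^*) y. Since this holds for all x, y, we must have A^* = A^T. Therefore
A^* =
[[-2, -2, 0],
 [2, 3, 2],
 [-3, -1, 2]].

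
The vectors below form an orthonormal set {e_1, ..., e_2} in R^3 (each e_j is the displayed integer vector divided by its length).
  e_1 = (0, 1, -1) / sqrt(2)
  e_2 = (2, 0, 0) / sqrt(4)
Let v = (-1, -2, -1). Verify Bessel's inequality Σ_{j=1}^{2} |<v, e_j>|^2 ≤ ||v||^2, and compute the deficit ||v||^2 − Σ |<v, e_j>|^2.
Σ |<v, e_j>|^2 = 3/2; ||v||^2 = 6; deficit = 9/2

Write each e_j = u_j / sqrt(<u_j, u_j>) where u_j is the displayed integer vector. Then <v, e_j> = <v, u_j> / sqrt(<u_j, u_j>), so |<v, e_j>|^2 = <v, u_j>^2 / <u_j, u_j>.
Coefficients: <v, e_1> = -1/sqrt(2), <v, e_2> = -2/sqrt(4).
Square and sum: Σ |<v, e_j>|^2 = 3/2.
Compute ||v||^2 = v·v = 6.
Deficit = 6 − 3/2 = 9/2 ≥ 0, confirming Bessel's inequality. (The deficit equals ||v − Σ <v,e_j> e_j||^2, the squared distance from v to span{e_j}.)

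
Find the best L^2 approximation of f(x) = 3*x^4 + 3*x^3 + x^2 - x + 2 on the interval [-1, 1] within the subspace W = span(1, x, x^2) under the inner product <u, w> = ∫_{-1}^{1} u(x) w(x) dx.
g(x) = 25*x^2/7 + 4*x/5 + 61/35

The best approximation g ∈ W is the orthogonal projection of f onto W. Writing g = a_0 + a_1 x + a_2 x^2, the coefficients solve the normal equations G · a = b where
  G_{ij} = <φ_i, φ_j> and b_i = <f, φ_i>, with φ_0 = 1, φ_1 = x, φ_2 = x^2.
G =
  [2, 0, 2/3]
  [0, 2/3, 0]
  [2/3, 0, 2/5],
b = (88/15, 8/15, 272/105).
Solving gives a_0 = 61/35, a_1 = 4/5, a_2 = 25/7, so
  g(x) = 25*x^2/7 + 4*x/5 + 61/35.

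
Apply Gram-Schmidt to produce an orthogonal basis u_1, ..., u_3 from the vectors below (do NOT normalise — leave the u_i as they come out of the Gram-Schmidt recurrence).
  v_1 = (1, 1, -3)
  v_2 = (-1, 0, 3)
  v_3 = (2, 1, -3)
Orthogonal basis:
  u_1 = (1, 1, -3)
  u_2 = (-1/11, 10/11, 3/11)
  u_3 = (9/10, 0, 3/10)

Apply the Gram-Schmidt recurrence
  u_1 = v_1
  u_i = v_i − Σ_{j<i} ((v_i · u_j) / (u_j · u_j)) · u_j.

Step by step this gives:
  u_1 = (1, 1, -3)
  u_2 = (-1/11, 10/11, 3/11)
  u_3 = (9/10, 0, 3/10)

Orthogonality check:
  u_2 · u_1 = 0 (should be 0)
  u_3 · u_1 = 0 (should be 0)
  u_3 · u_2 = 0 (should be 0)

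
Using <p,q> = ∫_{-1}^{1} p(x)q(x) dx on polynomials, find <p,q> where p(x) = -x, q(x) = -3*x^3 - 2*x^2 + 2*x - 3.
<p,q> = -2/15

Expand the product: p(x)·q(x) = 3*x^4 + 2*x^3 - 2*x^2 + 3*x.
∫_{-1}^{1} of each monomial x^k gives [2/(k+1) if k even, 0 if k odd]. Integrating term-by-term (or equivalently evaluating the antiderivative F(x) = 3*x^5/5 + x^4/2 - 2*x^3/3 + 3*x^2/2 at the endpoints):
  F(1) − F(−1) = 29/15 − (31/15) = -2/15.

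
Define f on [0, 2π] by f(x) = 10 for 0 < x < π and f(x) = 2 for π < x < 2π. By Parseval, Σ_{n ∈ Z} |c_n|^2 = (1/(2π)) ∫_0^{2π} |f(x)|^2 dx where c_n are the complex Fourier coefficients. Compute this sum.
Σ |c_n|^2 = 52

Parseval equates the L^2 energy of f (normalised by 1/(2π)) with the ℓ^2 sum of its Fourier coefficients: (1/(2π)) ∫_0^{2π} |f|^2 = Σ |c_n|^2.
Compute the left side: (1/(2π)) [∫_0^π 10^2 dx + ∫_π^{2π} 2^2 dx] = (1/(2π)) · (100π + 4π) = (100 + 4)/2 = 52.
So Σ_{n ∈ Z} |c_n|^2 = 52.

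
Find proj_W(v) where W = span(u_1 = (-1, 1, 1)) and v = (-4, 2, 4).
proj_W(v) = (-10/3, 10/3, 10/3)

Set up U = [u_1 | ... | u_1] ∈ R^(3×1). The projector onto W = col(U) is P = U (U^T U)^(-1) U^T.
Compute U^T U =
  [3],
and U^T v = (10).
Solve U^T U · c = U^T v for the coefficients: c = (10/3). The projection is proj_W(v) = U c.
Check: (v - proj_W(v)) · u_1 = 0  (should be 0).
Result: proj_W(v) = (-10/3, 10/3, 10/3).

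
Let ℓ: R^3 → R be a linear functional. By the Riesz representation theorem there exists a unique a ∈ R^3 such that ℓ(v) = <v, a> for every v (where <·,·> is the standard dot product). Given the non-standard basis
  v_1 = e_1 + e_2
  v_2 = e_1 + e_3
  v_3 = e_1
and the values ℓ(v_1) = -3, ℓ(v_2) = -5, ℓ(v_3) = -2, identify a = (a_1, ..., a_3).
a = (-2, -1, -3)

Write a = (a_1, ..., a_3) in the standard basis. For each basis vector v_i, ℓ(v_i) = <v_i, a> is a linear equation in the a_j's. Collect the n equations into a matrix system V a = ℓ, where row i of V is v_i (expressed in the standard basis). Since V is invertible (lower-triangular with 1s on the diagonal, up to permutation), solve by back-substitution:
  V =
[[1, 1, 0],
 [1, 0, 1],
 [1, 0, 0]]
  V a = (-3, -5, -2)
Solving gives a = (-2, -1, -3).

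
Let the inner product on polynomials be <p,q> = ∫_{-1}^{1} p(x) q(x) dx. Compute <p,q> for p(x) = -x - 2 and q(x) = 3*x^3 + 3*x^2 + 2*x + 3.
<p,q> = -278/15

Expand the product: p(x)·q(x) = -3*x^4 - 9*x^3 - 8*x^2 - 7*x - 6.
∫_{-1}^{1} of each monomial x^k gives [2/(k+1) if k even, 0 if k odd]. Integrating term-by-term (or equivalently evaluating the antiderivative F(x) = -3*x^5/5 - 9*x^4/4 - 8*x^3/3 - 7*x^2/2 - 6*x at the endpoints):
  F(1) − F(−1) = -901/60 − (211/60) = -278/15.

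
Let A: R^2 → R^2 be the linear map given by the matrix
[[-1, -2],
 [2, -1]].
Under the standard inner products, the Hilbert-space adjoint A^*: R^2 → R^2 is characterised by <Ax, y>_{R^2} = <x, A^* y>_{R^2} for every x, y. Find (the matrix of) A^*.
A^* = A^T =
[[-1, 2],
 [-2, -1]]

For real matrices with standard dot products, the defining identity <Ax, y> = <x, A^* y> gives (Ax)^T y = x^T (A^*) y, i.e. x^T A^T y = x^T (A^*) y. Since this holds for all x, y, we must have A^* = A^T. Therefore
A^* =
[[-1, 2],
 [-2, -1]].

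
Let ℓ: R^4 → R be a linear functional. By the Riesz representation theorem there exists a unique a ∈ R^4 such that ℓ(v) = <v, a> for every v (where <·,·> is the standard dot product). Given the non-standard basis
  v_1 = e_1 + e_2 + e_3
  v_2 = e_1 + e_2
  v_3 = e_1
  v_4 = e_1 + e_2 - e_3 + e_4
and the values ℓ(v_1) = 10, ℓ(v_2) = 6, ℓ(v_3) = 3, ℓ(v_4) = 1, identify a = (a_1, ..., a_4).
a = (3, 3, 4, -1)

Write a = (a_1, ..., a_4) in the standard basis. For each basis vector v_i, ℓ(v_i) = <v_i, a> is a linear equation in the a_j's. Collect the n equations into a matrix system V a = ℓ, where row i of V is v_i (expressed in the standard basis). Since V is invertible (lower-triangular with 1s on the diagonal, up to permutation), solve by back-substitution:
  V =
[[1, 1, 1, 0],
 [1, 1, 0, 0],
 [1, 0, 0, 0],
 [1, 1, -1, 1]]
  V a = (10, 6, 3, 1)
Solving gives a = (3, 3, 4, -1).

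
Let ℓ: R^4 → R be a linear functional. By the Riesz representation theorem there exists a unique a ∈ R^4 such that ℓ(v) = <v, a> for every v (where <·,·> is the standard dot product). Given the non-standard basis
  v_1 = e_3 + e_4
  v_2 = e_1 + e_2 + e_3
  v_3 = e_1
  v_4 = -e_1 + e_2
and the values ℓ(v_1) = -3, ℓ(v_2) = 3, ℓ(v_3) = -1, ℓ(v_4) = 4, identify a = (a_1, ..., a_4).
a = (-1, 3, 1, -4)

Write a = (a_1, ..., a_4) in the standard basis. For each basis vector v_i, ℓ(v_i) = <v_i, a> is a linear equation in the a_j's. Collect the n equations into a matrix system V a = ℓ, where row i of V is v_i (expressed in the standard basis). Since V is invertible (lower-triangular with 1s on the diagonal, up to permutation), solve by back-substitution:
  V =
[[0, 0, 1, 1],
 [1, 1, 1, 0],
 [1, 0, 0, 0],
 [-1, 1, 0, 0]]
  V a = (-3, 3, -1, 4)
Solving gives a = (-1, 3, 1, -4).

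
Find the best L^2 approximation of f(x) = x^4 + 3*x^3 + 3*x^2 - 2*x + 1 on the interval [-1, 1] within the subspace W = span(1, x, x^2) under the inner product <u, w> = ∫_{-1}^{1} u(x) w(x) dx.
g(x) = 27*x^2/7 - x/5 + 32/35

The best approximation g ∈ W is the orthogonal projection of f onto W. Writing g = a_0 + a_1 x + a_2 x^2, the coefficients solve the normal equations G · a = b where
  G_{ij} = <φ_i, φ_j> and b_i = <f, φ_i>, with φ_0 = 1, φ_1 = x, φ_2 = x^2.
G =
  [2, 0, 2/3]
  [0, 2/3, 0]
  [2/3, 0, 2/5],
b = (22/5, -2/15, 226/105).
Solving gives a_0 = 32/35, a_1 = -1/5, a_2 = 27/7, so
  g(x) = 27*x^2/7 - x/5 + 32/35.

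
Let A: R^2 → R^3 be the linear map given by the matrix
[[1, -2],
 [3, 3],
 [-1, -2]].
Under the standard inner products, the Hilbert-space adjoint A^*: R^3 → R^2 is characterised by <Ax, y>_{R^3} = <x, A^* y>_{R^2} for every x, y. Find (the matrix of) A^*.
A^* = A^T =
[[1, 3, -1],
 [-2, 3, -2]]

For real matrices with standard dot products, the defining identity <Ax, y> = <x, A^* y> gives (Ax)^T y = x^T (A^*) y, i.e. x^T A^T y = x^T (A^*) y. Since this holds for all x, y, we must have A^* = A^T. Therefore
A^* =
[[1, 3, -1],
 [-2, 3, -2]].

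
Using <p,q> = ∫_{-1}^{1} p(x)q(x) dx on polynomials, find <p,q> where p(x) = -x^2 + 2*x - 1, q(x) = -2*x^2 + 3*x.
<p,q> = 92/15

Expand the product: p(x)·q(x) = 2*x^4 - 7*x^3 + 8*x^2 - 3*x.
∫_{-1}^{1} of each monomial x^k gives [2/(k+1) if k even, 0 if k odd]. Integrating term-by-term (or equivalently evaluating the antiderivative F(x) = 2*x^5/5 - 7*x^4/4 + 8*x^3/3 - 3*x^2/2 at the endpoints):
  F(1) − F(−1) = -11/60 − (-379/60) = 92/15.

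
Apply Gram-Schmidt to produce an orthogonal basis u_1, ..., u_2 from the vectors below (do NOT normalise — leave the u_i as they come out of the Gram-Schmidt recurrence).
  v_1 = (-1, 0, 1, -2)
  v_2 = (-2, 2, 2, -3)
Orthogonal basis:
  u_1 = (-1, 0, 1, -2)
  u_2 = (-1/3, 2, 1/3, 1/3)

Apply the Gram-Schmidt recurrence
  u_1 = v_1
  u_i = v_i − Σ_{j<i} ((v_i · u_j) / (u_j · u_j)) · u_j.

Step by step this gives:
  u_1 = (-1, 0, 1, -2)
  u_2 = (-1/3, 2, 1/3, 1/3)

Orthogonality check:
  u_2 · u_1 = 0 (should be 0)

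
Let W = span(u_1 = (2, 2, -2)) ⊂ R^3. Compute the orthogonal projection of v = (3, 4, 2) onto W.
proj_W(v) = (5/3, 5/3, -5/3)

Set up U = [u_1 | ... | u_1] ∈ R^(3×1). The projector onto W = col(U) is P = U (U^T U)^(-1) U^T.
Compute U^T U =
  [12],
and U^T v = (10).
Solve U^T U · c = U^T v for the coefficients: c = (5/6). The projection is proj_W(v) = U c.
Check: (v - proj_W(v)) · u_1 = 0  (should be 0).
Result: proj_W(v) = (5/3, 5/3, -5/3).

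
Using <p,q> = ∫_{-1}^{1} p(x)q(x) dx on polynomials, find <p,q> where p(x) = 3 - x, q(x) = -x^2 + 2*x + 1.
<p,q> = 8/3

Expand the product: p(x)·q(x) = x^3 - 5*x^2 + 5*x + 3.
∫_{-1}^{1} of each monomial x^k gives [2/(k+1) if k even, 0 if k odd]. Integrating term-by-term (or equivalently evaluating the antiderivative F(x) = x^4/4 - 5*x^3/3 + 5*x^2/2 + 3*x at the endpoints):
  F(1) − F(−1) = 49/12 − (17/12) = 8/3.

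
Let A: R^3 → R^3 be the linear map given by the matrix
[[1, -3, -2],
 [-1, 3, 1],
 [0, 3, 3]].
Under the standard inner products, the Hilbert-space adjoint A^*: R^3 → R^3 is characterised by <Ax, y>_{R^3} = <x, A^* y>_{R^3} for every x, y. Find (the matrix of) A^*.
A^* = A^T =
[[1, -1, 0],
 [-3, 3, 3],
 [-2, 1, 3]]

For real matrices with standard dot products, the defining identity <Ax, y> = <x, A^* y> gives (Ax)^T y = x^T (A^*) y, i.e. x^T A^T y = x^T (A^*) y. Since this holds for all x, y, we must have A^* = A^T. Therefore
A^* =
[[1, -1, 0],
 [-3, 3, 3],
 [-2, 1, 3]].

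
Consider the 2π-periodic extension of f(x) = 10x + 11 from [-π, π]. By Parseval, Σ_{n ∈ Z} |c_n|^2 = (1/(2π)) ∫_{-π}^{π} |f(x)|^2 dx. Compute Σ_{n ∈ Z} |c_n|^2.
Σ |c_n|^2 = 100π^2/3 + 121

Expand and integrate term by term over [-π, π]:
  ∫ (10x)^2 dx = 100·(2π^3/3); ∫ 2·10·(11)·x dx = 0 (odd integrand); ∫ 11^2 dx = 121·2π.
So (1/(2π)) ∫_{-π}^{π} (10x + 11)^2 dx = 100π^2/3 + 121 = 100π^2/3 + 121.
Parseval ⇒ Σ |c_n|^2 = 100π^2/3 + 121.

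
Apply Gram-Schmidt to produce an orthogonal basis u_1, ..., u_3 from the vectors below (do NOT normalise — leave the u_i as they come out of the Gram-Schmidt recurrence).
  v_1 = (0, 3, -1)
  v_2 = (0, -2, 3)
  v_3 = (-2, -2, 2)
Orthogonal basis:
  u_1 = (0, 3, -1)
  u_2 = (0, 7/10, 21/10)
  u_3 = (-2, 0, 0)

Apply the Gram-Schmidt recurrence
  u_1 = v_1
  u_i = v_i − Σ_{j<i} ((v_i · u_j) / (u_j · u_j)) · u_j.

Step by step this gives:
  u_1 = (0, 3, -1)
  u_2 = (0, 7/10, 21/10)
  u_3 = (-2, 0, 0)

Orthogonality check:
  u_2 · u_1 = 0 (should be 0)
  u_3 · u_1 = 0 (should be 0)
  u_3 · u_2 = 0 (should be 0)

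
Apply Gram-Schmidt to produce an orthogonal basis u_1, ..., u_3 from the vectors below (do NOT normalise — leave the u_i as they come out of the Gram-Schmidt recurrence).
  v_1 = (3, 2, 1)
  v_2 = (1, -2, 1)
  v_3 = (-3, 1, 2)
Orthogonal basis:
  u_1 = (3, 2, 1)
  u_2 = (1, -2, 1)
  u_3 = (-10/7, 5/7, 20/7)

Apply the Gram-Schmidt recurrence
  u_1 = v_1
  u_i = v_i − Σ_{j<i} ((v_i · u_j) / (u_j · u_j)) · u_j.

Step by step this gives:
  u_1 = (3, 2, 1)
  u_2 = (1, -2, 1)
  u_3 = (-10/7, 5/7, 20/7)

Orthogonality check:
  u_2 · u_1 = 0 (should be 0)
  u_3 · u_1 = 0 (should be 0)
  u_3 · u_2 = 0 (should be 0)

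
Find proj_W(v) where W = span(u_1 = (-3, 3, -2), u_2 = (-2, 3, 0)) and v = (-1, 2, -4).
proj_W(v) = (-145/61, 66/61, -202/61)

Set up U = [u_1 | ... | u_2] ∈ R^(3×2). The projector onto W = col(U) is P = U (U^T U)^(-1) U^T.
Compute U^T U =
  [22, 15]
  [15, 13],
and U^T v = (17, 8).
Solve U^T U · c = U^T v for the coefficients: c = (101/61, -79/61). The projection is proj_W(v) = U c.
Check: (v - proj_W(v)) · u_1 = 0  (should be 0).
Check: (v - proj_W(v)) · u_2 = 0  (should be 0).
Result: proj_W(v) = (-145/61, 66/61, -202/61).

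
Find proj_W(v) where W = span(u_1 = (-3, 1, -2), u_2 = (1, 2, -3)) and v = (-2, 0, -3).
proj_W(v) = (-19/9, 11/9, -20/9)

Set up U = [u_1 | ... | u_2] ∈ R^(3×2). The projector onto W = col(U) is P = U (U^T U)^(-1) U^T.
Compute U^T U =
  [14, 5]
  [5, 14],
and U^T v = (12, 7).
Solve U^T U · c = U^T v for the coefficients: c = (7/9, 2/9). The projection is proj_W(v) = U c.
Check: (v - proj_W(v)) · u_1 = 0  (should be 0).
Check: (v - proj_W(v)) · u_2 = 0  (should be 0).
Result: proj_W(v) = (-19/9, 11/9, -20/9).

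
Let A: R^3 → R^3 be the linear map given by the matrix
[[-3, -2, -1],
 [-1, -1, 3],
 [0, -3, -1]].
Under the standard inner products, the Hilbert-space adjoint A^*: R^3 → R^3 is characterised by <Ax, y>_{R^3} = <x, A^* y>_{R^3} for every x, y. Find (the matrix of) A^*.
A^* = A^T =
[[-3, -1, 0],
 [-2, -1, -3],
 [-1, 3, -1]]

For real matrices with standard dot products, the defining identity <Ax, y> = <x, A^* y> gives (Ax)^T y = x^T (A^*) y, i.e. x^T A^T y = x^T (A^*) y. Since this holds for all x, y, we must have A^* = A^T. Therefore
A^* =
[[-3, -1, 0],
 [-2, -1, -3],
 [-1, 3, -1]].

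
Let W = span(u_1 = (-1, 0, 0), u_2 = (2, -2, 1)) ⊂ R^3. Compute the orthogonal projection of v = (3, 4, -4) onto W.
proj_W(v) = (3, 24/5, -12/5)

Set up U = [u_1 | ... | u_2] ∈ R^(3×2). The projector onto W = col(U) is P = U (U^T U)^(-1) U^T.
Compute U^T U =
  [1, -2]
  [-2, 9],
and U^T v = (-3, -6).
Solve U^T U · c = U^T v for the coefficients: c = (-39/5, -12/5). The projection is proj_W(v) = U c.
Check: (v - proj_W(v)) · u_1 = 0  (should be 0).
Check: (v - proj_W(v)) · u_2 = 0  (should be 0).
Result: proj_W(v) = (3, 24/5, -12/5).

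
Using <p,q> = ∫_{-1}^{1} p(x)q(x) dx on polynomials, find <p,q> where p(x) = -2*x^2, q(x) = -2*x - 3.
<p,q> = 4

Expand the product: p(x)·q(x) = 4*x^3 + 6*x^2.
∫_{-1}^{1} of each monomial x^k gives [2/(k+1) if k even, 0 if k odd]. Integrating term-by-term (or equivalently evaluating the antiderivative F(x) = x^4 + 2*x^3 at the endpoints):
  F(1) − F(−1) = 3 − (-1) = 4.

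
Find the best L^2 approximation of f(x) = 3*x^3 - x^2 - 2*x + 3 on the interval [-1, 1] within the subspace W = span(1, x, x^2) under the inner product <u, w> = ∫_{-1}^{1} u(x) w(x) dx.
g(x) = -x^2 - x/5 + 3

The best approximation g ∈ W is the orthogonal projection of f onto W. Writing g = a_0 + a_1 x + a_2 x^2, the coefficients solve the normal equations G · a = b where
  G_{ij} = <φ_i, φ_j> and b_i = <f, φ_i>, with φ_0 = 1, φ_1 = x, φ_2 = x^2.
G =
  [2, 0, 2/3]
  [0, 2/3, 0]
  [2/3, 0, 2/5],
b = (16/3, -2/15, 8/5).
Solving gives a_0 = 3, a_1 = -1/5, a_2 = -1, so
  g(x) = -x^2 - x/5 + 3.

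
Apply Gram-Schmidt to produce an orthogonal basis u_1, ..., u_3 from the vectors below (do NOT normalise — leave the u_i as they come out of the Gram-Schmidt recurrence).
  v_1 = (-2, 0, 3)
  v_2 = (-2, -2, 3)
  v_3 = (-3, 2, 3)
Orthogonal basis:
  u_1 = (-2, 0, 3)
  u_2 = (0, -2, 0)
  u_3 = (-9/13, 0, -6/13)

Apply the Gram-Schmidt recurrence
  u_1 = v_1
  u_i = v_i − Σ_{j<i} ((v_i · u_j) / (u_j · u_j)) · u_j.

Step by step this gives:
  u_1 = (-2, 0, 3)
  u_2 = (0, -2, 0)
  u_3 = (-9/13, 0, -6/13)

Orthogonality check:
  u_2 · u_1 = 0 (should be 0)
  u_3 · u_1 = 0 (should be 0)
  u_3 · u_2 = 0 (should be 0)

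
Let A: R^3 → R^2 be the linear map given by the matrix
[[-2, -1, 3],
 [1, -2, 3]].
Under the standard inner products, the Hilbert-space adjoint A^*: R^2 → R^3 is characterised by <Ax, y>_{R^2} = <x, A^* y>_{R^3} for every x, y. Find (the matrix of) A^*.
A^* = A^T =
[[-2, 1],
 [-1, -2],
 [3, 3]]

For real matrices with standard dot products, the defining identity <Ax, y> = <x, A^* y> gives (Ax)^T y = x^T (A^*) y, i.e. x^T A^T y = x^T (A^*) y. Since this holds for all x, y, we must have A^* = A^T. Therefore
A^* =
[[-2, 1],
 [-1, -2],
 [3, 3]].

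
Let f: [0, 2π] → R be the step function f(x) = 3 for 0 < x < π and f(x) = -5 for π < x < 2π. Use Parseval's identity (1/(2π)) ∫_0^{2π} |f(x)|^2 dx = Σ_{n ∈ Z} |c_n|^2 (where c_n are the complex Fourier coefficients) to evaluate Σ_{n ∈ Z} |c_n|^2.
Σ |c_n|^2 = 17

Parseval equates the L^2 energy of f (normalised by 1/(2π)) with the ℓ^2 sum of its Fourier coefficients: (1/(2π)) ∫_0^{2π} |f|^2 = Σ |c_n|^2.
Compute the left side: (1/(2π)) [∫_0^π 3^2 dx + ∫_π^{2π} (-5)^2 dx] = (1/(2π)) · (9π + 25π) = (9 + 25)/2 = 17.
So Σ_{n ∈ Z} |c_n|^2 = 17.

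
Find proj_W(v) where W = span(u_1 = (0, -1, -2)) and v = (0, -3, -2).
proj_W(v) = (0, -7/5, -14/5)

Set up U = [u_1 | ... | u_1] ∈ R^(3×1). The projector onto W = col(U) is P = U (U^T U)^(-1) U^T.
Compute U^T U =
  [5],
and U^T v = (7).
Solve U^T U · c = U^T v for the coefficients: c = (7/5). The projection is proj_W(v) = U c.
Check: (v - proj_W(v)) · u_1 = 0  (should be 0).
Result: proj_W(v) = (0, -7/5, -14/5).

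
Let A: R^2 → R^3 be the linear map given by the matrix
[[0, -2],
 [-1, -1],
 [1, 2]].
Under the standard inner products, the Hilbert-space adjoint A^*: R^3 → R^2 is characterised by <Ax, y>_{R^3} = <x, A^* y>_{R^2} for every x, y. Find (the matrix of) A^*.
A^* = A^T =
[[0, -1, 1],
 [-2, -1, 2]]

For real matrices with standard dot products, the defining identity <Ax, y> = <x, A^* y> gives (Ax)^T y = x^T (A^*) y, i.e. x^T A^T y = x^T (A^*) y. Since this holds for all x, y, we must have A^* = A^T. Therefore
A^* =
[[0, -1, 1],
 [-2, -1, 2]].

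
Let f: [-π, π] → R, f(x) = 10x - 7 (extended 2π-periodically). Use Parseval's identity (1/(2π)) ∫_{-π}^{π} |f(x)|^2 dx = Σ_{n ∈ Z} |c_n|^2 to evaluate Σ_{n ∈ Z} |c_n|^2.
Σ |c_n|^2 = 100π^2/3 + 49

Expand and integrate term by term over [-π, π]:
  ∫ (10x)^2 dx = 100·(2π^3/3); ∫ 2·10·(-7)·x dx = 0 (odd integrand); ∫ (-7)^2 dx = 49·2π.
So (1/(2π)) ∫_{-π}^{π} (10x - 7)^2 dx = 100π^2/3 + 49 = 100π^2/3 + 49.
Parseval ⇒ Σ |c_n|^2 = 100π^2/3 + 49.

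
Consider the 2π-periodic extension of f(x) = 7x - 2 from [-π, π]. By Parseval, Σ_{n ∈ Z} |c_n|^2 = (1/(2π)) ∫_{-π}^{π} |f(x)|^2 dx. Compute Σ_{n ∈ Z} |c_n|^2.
Σ |c_n|^2 = 49π^2/3 + 4

Expand and integrate term by term over [-π, π]:
  ∫ (7x)^2 dx = 49·(2π^3/3); ∫ 2·7·(-2)·x dx = 0 (odd integrand); ∫ (-2)^2 dx = 4·2π.
So (1/(2π)) ∫_{-π}^{π} (7x - 2)^2 dx = 49π^2/3 + 4 = 49π^2/3 + 4.
Parseval ⇒ Σ |c_n|^2 = 49π^2/3 + 4.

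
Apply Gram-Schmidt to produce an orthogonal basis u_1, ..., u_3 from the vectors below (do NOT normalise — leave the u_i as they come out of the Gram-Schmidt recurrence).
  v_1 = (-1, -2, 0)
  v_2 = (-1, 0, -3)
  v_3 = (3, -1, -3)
Orthogonal basis:
  u_1 = (-1, -2, 0)
  u_2 = (-4/5, 2/5, -3)
  u_3 = (162/49, -81/49, -54/49)

Apply the Gram-Schmidt recurrence
  u_1 = v_1
  u_i = v_i − Σ_{j<i} ((v_i · u_j) / (u_j · u_j)) · u_j.

Step by step this gives:
  u_1 = (-1, -2, 0)
  u_2 = (-4/5, 2/5, -3)
  u_3 = (162/49, -81/49, -54/49)

Orthogonality check:
  u_2 · u_1 = 0 (should be 0)
  u_3 · u_1 = 0 (should be 0)
  u_3 · u_2 = 0 (should be 0)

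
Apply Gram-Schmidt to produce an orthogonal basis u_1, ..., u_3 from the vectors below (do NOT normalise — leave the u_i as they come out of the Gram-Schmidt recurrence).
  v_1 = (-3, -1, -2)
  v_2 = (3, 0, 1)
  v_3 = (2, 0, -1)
Orthogonal basis:
  u_1 = (-3, -1, -2)
  u_2 = (9/14, -11/14, -4/7)
  u_3 = (5/19, 15/19, -15/19)

Apply the Gram-Schmidt recurrence
  u_1 = v_1
  u_i = v_i − Σ_{j<i} ((v_i · u_j) / (u_j · u_j)) · u_j.

Step by step this gives:
  u_1 = (-3, -1, -2)
  u_2 = (9/14, -11/14, -4/7)
  u_3 = (5/19, 15/19, -15/19)

Orthogonality check:
  u_2 · u_1 = 0 (should be 0)
  u_3 · u_1 = 0 (should be 0)
  u_3 · u_2 = 0 (should be 0)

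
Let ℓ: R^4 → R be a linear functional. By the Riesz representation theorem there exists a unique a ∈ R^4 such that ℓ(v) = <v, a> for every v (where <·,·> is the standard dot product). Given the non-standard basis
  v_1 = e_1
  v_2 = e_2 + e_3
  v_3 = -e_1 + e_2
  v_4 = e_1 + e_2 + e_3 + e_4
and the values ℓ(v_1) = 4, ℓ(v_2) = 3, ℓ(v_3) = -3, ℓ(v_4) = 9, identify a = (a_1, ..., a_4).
a = (4, 1, 2, 2)

Write a = (a_1, ..., a_4) in the standard basis. For each basis vector v_i, ℓ(v_i) = <v_i, a> is a linear equation in the a_j's. Collect the n equations into a matrix system V a = ℓ, where row i of V is v_i (expressed in the standard basis). Since V is invertible (lower-triangular with 1s on the diagonal, up to permutation), solve by back-substitution:
  V =
[[1, 0, 0, 0],
 [0, 1, 1, 0],
 [-1, 1, 0, 0],
 [1, 1, 1, 1]]
  V a = (4, 3, -3, 9)
Solving gives a = (4, 1, 2, 2).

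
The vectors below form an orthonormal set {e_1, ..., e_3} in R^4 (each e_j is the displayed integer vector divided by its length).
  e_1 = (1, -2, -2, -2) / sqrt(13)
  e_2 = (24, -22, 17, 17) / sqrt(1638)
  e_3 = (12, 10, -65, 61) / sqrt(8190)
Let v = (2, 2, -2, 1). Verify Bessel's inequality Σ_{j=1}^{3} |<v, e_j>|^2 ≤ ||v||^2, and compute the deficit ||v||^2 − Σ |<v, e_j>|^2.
Σ |<v, e_j>|^2 = 89/13; ||v||^2 = 13; deficit = 80/13

Write each e_j = u_j / sqrt(<u_j, u_j>) where u_j is the displayed integer vector. Then <v, e_j> = <v, u_j> / sqrt(<u_j, u_j>), so |<v, e_j>|^2 = <v, u_j>^2 / <u_j, u_j>.
Coefficients: <v, e_1> = 0/sqrt(13), <v, e_2> = -13/sqrt(1638), <v, e_3> = 235/sqrt(8190).
Square and sum: Σ |<v, e_j>|^2 = 89/13.
Compute ||v||^2 = v·v = 13.
Deficit = 13 − 89/13 = 80/13 ≥ 0, confirming Bessel's inequality. (The deficit equals ||v − Σ <v,e_j> e_j||^2, the squared distance from v to span{e_j}.)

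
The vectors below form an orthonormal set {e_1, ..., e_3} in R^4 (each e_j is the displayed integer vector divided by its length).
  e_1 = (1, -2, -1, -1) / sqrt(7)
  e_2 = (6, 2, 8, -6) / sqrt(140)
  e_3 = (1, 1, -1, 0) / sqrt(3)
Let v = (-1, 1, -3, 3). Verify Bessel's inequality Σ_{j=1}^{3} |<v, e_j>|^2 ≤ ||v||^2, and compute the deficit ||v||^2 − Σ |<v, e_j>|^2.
Σ |<v, e_j>|^2 = 97/5; ||v||^2 = 20; deficit = 3/5

Write each e_j = u_j / sqrt(<u_j, u_j>) where u_j is the displayed integer vector. Then <v, e_j> = <v, u_j> / sqrt(<u_j, u_j>), so |<v, e_j>|^2 = <v, u_j>^2 / <u_j, u_j>.
Coefficients: <v, e_1> = -3/sqrt(7), <v, e_2> = -46/sqrt(140), <v, e_3> = 3/sqrt(3).
Square and sum: Σ |<v, e_j>|^2 = 97/5.
Compute ||v||^2 = v·v = 20.
Deficit = 20 − 97/5 = 3/5 ≥ 0, confirming Bessel's inequality. (The deficit equals ||v − Σ <v,e_j> e_j||^2, the squared distance from v to span{e_j}.)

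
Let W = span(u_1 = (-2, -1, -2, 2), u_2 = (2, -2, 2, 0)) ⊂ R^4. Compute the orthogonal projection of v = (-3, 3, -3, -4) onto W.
proj_W(v) = (-11/5, 23/5, -11/5, -8/5)

Set up U = [u_1 | ... | u_2] ∈ R^(4×2). The projector onto W = col(U) is P = U (U^T U)^(-1) U^T.
Compute U^T U =
  [13, -6]
  [-6, 12],
and U^T v = (1, -18).
Solve U^T U · c = U^T v for the coefficients: c = (-4/5, -19/10). The projection is proj_W(v) = U c.
Check: (v - proj_W(v)) · u_1 = 0  (should be 0).
Check: (v - proj_W(v)) · u_2 = 0  (should be 0).
Result: proj_W(v) = (-11/5, 23/5, -11/5, -8/5).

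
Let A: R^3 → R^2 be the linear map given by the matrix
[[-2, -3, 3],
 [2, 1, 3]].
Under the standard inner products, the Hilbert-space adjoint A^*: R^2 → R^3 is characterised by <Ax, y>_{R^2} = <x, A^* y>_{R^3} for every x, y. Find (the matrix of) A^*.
A^* = A^T =
[[-2, 2],
 [-3, 1],
 [3, 3]]

For real matrices with standard dot products, the defining identity <Ax, y> = <x, A^* y> gives (Ax)^T y = x^T (A^*) y, i.e. x^T A^T y = x^T (A^*) y. Since this holds for all x, y, we must have A^* = A^T. Therefore
A^* =
[[-2, 2],
 [-3, 1],
 [3, 3]].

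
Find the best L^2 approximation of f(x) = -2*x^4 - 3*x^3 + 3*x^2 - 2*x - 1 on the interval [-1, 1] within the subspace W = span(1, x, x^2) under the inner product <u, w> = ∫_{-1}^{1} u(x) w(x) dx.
g(x) = 9*x^2/7 - 19*x/5 - 29/35

The best approximation g ∈ W is the orthogonal projection of f onto W. Writing g = a_0 + a_1 x + a_2 x^2, the coefficients solve the normal equations G · a = b where
  G_{ij} = <φ_i, φ_j> and b_i = <f, φ_i>, with φ_0 = 1, φ_1 = x, φ_2 = x^2.
G =
  [2, 0, 2/3]
  [0, 2/3, 0]
  [2/3, 0, 2/5],
b = (-4/5, -38/15, -4/105).
Solving gives a_0 = -29/35, a_1 = -19/5, a_2 = 9/7, so
  g(x) = 9*x^2/7 - 19*x/5 - 29/35.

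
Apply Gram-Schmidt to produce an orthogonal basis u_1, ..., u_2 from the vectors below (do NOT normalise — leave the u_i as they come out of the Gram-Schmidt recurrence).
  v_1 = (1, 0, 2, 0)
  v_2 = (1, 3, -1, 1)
Orthogonal basis:
  u_1 = (1, 0, 2, 0)
  u_2 = (6/5, 3, -3/5, 1)

Apply the Gram-Schmidt recurrence
  u_1 = v_1
  u_i = v_i − Σ_{j<i} ((v_i · u_j) / (u_j · u_j)) · u_j.

Step by step this gives:
  u_1 = (1, 0, 2, 0)
  u_2 = (6/5, 3, -3/5, 1)

Orthogonality check:
  u_2 · u_1 = 0 (should be 0)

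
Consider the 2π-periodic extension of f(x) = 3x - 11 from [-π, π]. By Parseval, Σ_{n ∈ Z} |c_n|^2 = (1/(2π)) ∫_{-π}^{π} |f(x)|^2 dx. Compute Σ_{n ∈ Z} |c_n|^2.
Σ |c_n|^2 = 3π^2 + 121

Expand and integrate term by term over [-π, π]:
  ∫ (3x)^2 dx = 9·(2π^3/3); ∫ 2·3·(-11)·x dx = 0 (odd integrand); ∫ (-11)^2 dx = 121·2π.
So (1/(2π)) ∫_{-π}^{π} (3x - 11)^2 dx = 9π^2/3 + 121 = 3π^2 + 121.
Parseval ⇒ Σ |c_n|^2 = 3π^2 + 121.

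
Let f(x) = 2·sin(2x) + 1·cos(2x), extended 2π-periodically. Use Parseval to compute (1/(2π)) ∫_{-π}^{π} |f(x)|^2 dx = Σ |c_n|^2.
Σ |c_n|^2 = 5/2

Expand |f|^2 and use orthogonality of {sin(nx), cos(mx)} on [-π, π]:
  ∫_{-π}^{π} sin(nx)^2 dx = π, ∫ cos(mx)^2 dx = π, and cross terms integrate to 0.
So ∫_{-π}^{π} f(x)^2 dx = 2^2 · π + 1^2 · π = (4 + 1)π.
Divide by 2π: (4 + 1)/2 = 5/2.
By Parseval, this equals Σ |c_n|^2.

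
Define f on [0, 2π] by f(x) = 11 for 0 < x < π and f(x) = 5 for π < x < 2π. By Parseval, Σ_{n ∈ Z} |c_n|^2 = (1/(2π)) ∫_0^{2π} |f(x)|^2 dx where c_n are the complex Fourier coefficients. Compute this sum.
Σ |c_n|^2 = 73

Parseval equates the L^2 energy of f (normalised by 1/(2π)) with the ℓ^2 sum of its Fourier coefficients: (1/(2π)) ∫_0^{2π} |f|^2 = Σ |c_n|^2.
Compute the left side: (1/(2π)) [∫_0^π 11^2 dx + ∫_π^{2π} 5^2 dx] = (1/(2π)) · (121π + 25π) = (121 + 25)/2 = 73.
So Σ_{n ∈ Z} |c_n|^2 = 73.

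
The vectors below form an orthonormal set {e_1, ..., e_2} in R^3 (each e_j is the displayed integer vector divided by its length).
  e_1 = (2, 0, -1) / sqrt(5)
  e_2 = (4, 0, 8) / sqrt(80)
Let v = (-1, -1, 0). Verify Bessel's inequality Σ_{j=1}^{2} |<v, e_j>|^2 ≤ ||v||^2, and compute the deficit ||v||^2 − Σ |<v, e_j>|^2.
Σ |<v, e_j>|^2 = 1; ||v||^2 = 2; deficit = 1

Write each e_j = u_j / sqrt(<u_j, u_j>) where u_j is the displayed integer vector. Then <v, e_j> = <v, u_j> / sqrt(<u_j, u_j>), so |<v, e_j>|^2 = <v, u_j>^2 / <u_j, u_j>.
Coefficients: <v, e_1> = -2/sqrt(5), <v, e_2> = -4/sqrt(80).
Square and sum: Σ |<v, e_j>|^2 = 1.
Compute ||v||^2 = v·v = 2.
Deficit = 2 − 1 = 1 ≥ 0, confirming Bessel's inequality. (The deficit equals ||v − Σ <v,e_j> e_j||^2, the squared distance from v to span{e_j}.)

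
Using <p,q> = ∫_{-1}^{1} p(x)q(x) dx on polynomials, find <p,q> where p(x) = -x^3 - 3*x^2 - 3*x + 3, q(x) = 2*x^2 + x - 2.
<p,q> = -44/5

Expand the product: p(x)·q(x) = -2*x^5 - 7*x^4 - 7*x^3 + 9*x^2 + 9*x - 6.
∫_{-1}^{1} of each monomial x^k gives [2/(k+1) if k even, 0 if k odd]. Integrating term-by-term (or equivalently evaluating the antiderivative F(x) = -x^6/3 - 7*x^5/5 - 7*x^4/4 + 3*x^3 + 9*x^2/2 - 6*x at the endpoints):
  F(1) − F(−1) = -119/60 − (409/60) = -44/5.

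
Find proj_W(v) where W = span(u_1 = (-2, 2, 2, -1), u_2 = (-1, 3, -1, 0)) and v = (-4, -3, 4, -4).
proj_W(v) = (-215/107, -187/107, 617/107, -208/107)

Set up U = [u_1 | ... | u_2] ∈ R^(4×2). The projector onto W = col(U) is P = U (U^T U)^(-1) U^T.
Compute U^T U =
  [13, 6]
  [6, 11],
and U^T v = (14, -9).
Solve U^T U · c = U^T v for the coefficients: c = (208/107, -201/107). The projection is proj_W(v) = U c.
Check: (v - proj_W(v)) · u_1 = 0  (should be 0).
Check: (v - proj_W(v)) · u_2 = 0  (should be 0).
Result: proj_W(v) = (-215/107, -187/107, 617/107, -208/107).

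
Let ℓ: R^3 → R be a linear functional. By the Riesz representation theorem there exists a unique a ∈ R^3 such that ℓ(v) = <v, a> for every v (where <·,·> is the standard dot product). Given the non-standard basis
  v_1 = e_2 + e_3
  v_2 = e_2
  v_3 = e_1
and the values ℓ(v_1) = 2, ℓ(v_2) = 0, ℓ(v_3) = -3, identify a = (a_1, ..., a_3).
a = (-3, 0, 2)

Write a = (a_1, ..., a_3) in the standard basis. For each basis vector v_i, ℓ(v_i) = <v_i, a> is a linear equation in the a_j's. Collect the n equations into a matrix system V a = ℓ, where row i of V is v_i (expressed in the standard basis). Since V is invertible (lower-triangular with 1s on the diagonal, up to permutation), solve by back-substitution:
  V =
[[0, 1, 1],
 [0, 1, 0],
 [1, 0, 0]]
  V a = (2, 0, -3)
Solving gives a = (-3, 0, 2).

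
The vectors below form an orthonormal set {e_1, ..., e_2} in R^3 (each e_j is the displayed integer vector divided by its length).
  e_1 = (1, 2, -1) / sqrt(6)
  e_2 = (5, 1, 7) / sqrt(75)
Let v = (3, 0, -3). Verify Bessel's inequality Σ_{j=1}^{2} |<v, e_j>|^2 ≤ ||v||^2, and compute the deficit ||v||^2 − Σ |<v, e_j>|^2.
Σ |<v, e_j>|^2 = 162/25; ||v||^2 = 18; deficit = 288/25

Write each e_j = u_j / sqrt(<u_j, u_j>) where u_j is the displayed integer vector. Then <v, e_j> = <v, u_j> / sqrt(<u_j, u_j>), so |<v, e_j>|^2 = <v, u_j>^2 / <u_j, u_j>.
Coefficients: <v, e_1> = 6/sqrt(6), <v, e_2> = -6/sqrt(75).
Square and sum: Σ |<v, e_j>|^2 = 162/25.
Compute ||v||^2 = v·v = 18.
Deficit = 18 − 162/25 = 288/25 ≥ 0, confirming Bessel's inequality. (The deficit equals ||v − Σ <v,e_j> e_j||^2, the squared distance from v to span{e_j}.)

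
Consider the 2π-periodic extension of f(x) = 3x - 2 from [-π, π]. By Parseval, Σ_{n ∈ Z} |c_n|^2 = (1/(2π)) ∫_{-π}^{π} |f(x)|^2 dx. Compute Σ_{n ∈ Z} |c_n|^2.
Σ |c_n|^2 = 3π^2 + 4

Expand and integrate term by term over [-π, π]:
  ∫ (3x)^2 dx = 9·(2π^3/3); ∫ 2·3·(-2)·x dx = 0 (odd integrand); ∫ (-2)^2 dx = 4·2π.
So (1/(2π)) ∫_{-π}^{π} (3x - 2)^2 dx = 9π^2/3 + 4 = 3π^2 + 4.
Parseval ⇒ Σ |c_n|^2 = 3π^2 + 4.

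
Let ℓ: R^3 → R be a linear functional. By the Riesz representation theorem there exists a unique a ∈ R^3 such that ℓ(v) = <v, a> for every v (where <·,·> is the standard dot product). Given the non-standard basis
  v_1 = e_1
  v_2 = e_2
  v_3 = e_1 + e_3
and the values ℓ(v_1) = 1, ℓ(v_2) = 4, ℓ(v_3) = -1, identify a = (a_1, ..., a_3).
a = (1, 4, -2)

Write a = (a_1, ..., a_3) in the standard basis. For each basis vector v_i, ℓ(v_i) = <v_i, a> is a linear equation in the a_j's. Collect the n equations into a matrix system V a = ℓ, where row i of V is v_i (expressed in the standard basis). Since V is invertible (lower-triangular with 1s on the diagonal, up to permutation), solve by back-substitution:
  V =
[[1, 0, 0],
 [0, 1, 0],
 [1, 0, 1]]
  V a = (1, 4, -1)
Solving gives a = (1, 4, -2).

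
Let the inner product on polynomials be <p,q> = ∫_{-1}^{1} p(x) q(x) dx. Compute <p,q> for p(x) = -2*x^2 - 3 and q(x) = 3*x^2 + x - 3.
<p,q> = 68/5

Expand the product: p(x)·q(x) = -6*x^4 - 2*x^3 - 3*x^2 - 3*x + 9.
∫_{-1}^{1} of each monomial x^k gives [2/(k+1) if k even, 0 if k odd]. Integrating term-by-term (or equivalently evaluating the antiderivative F(x) = -6*x^5/5 - x^4/2 - x^3 - 3*x^2/2 + 9*x at the endpoints):
  F(1) − F(−1) = 24/5 − (-44/5) = 68/5.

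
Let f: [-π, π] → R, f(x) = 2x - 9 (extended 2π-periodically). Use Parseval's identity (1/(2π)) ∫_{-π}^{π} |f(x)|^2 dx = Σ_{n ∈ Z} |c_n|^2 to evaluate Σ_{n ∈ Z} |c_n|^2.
Σ |c_n|^2 = 4π^2/3 + 81

Expand and integrate term by term over [-π, π]:
  ∫ (2x)^2 dx = 4·(2π^3/3); ∫ 2·2·(-9)·x dx = 0 (odd integrand); ∫ (-9)^2 dx = 81·2π.
So (1/(2π)) ∫_{-π}^{π} (2x - 9)^2 dx = 4π^2/3 + 81 = 4π^2/3 + 81.
Parseval ⇒ Σ |c_n|^2 = 4π^2/3 + 81.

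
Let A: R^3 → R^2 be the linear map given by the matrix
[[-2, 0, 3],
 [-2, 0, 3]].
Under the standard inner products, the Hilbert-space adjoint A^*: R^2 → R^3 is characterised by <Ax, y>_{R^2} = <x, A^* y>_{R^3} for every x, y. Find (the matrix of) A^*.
A^* = A^T =
[[-2, -2],
 [0, 0],
 [3, 3]]

For real matrices with standard dot products, the defining identity <Ax, y> = <x, A^* y> gives (Ax)^T y = x^T (A^*) y, i.e. x^T A^T y = x^T (A^*) y. Since this holds for all x, y, we must have A^* = A^T. Therefore
A^* =
[[-2, -2],
 [0, 0],
 [3, 3]].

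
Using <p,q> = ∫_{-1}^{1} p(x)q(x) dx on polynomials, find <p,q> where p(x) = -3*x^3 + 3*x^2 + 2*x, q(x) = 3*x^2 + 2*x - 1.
<p,q> = 28/15

Expand the product: p(x)·q(x) = -9*x^5 + 3*x^4 + 15*x^3 + x^2 - 2*x.
∫_{-1}^{1} of each monomial x^k gives [2/(k+1) if k even, 0 if k odd]. Integrating term-by-term (or equivalently evaluating the antiderivative F(x) = -3*x^6/2 + 3*x^5/5 + 15*x^4/4 + x^3/3 - x^2 at the endpoints):
  F(1) − F(−1) = 131/60 − (19/60) = 28/15.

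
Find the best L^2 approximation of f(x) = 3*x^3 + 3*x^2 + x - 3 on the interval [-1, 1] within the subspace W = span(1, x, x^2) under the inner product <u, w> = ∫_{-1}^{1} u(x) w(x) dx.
g(x) = 3*x^2 + 14*x/5 - 3

The best approximation g ∈ W is the orthogonal projection of f onto W. Writing g = a_0 + a_1 x + a_2 x^2, the coefficients solve the normal equations G · a = b where
  G_{ij} = <φ_i, φ_j> and b_i = <f, φ_i>, with φ_0 = 1, φ_1 = x, φ_2 = x^2.
G =
  [2, 0, 2/3]
  [0, 2/3, 0]
  [2/3, 0, 2/5],
b = (-4, 28/15, -4/5).
Solving gives a_0 = -3, a_1 = 14/5, a_2 = 3, so
  g(x) = 3*x^2 + 14*x/5 - 3.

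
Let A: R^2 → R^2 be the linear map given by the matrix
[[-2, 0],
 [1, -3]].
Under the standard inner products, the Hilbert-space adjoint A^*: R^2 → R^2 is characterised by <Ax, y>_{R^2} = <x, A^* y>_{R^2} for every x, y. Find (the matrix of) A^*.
A^* = A^T =
[[-2, 1],
 [0, -3]]

For real matrices with standard dot products, the defining identity <Ax, y> = <x, A^* y> gives (Ax)^T y = x^T (A^*) y, i.e. x^T A^T y = x^T (A^*) y. Since this holds for all x, y, we must have A^* = A^T. Therefore
A^* =
[[-2, 1],
 [0, -3]].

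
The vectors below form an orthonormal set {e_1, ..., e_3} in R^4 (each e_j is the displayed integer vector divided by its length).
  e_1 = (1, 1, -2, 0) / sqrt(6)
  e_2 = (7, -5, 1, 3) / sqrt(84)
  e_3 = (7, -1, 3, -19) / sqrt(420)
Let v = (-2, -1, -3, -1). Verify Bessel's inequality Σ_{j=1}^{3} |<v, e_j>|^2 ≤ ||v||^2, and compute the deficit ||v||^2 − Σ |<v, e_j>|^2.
Σ |<v, e_j>|^2 = 21/5; ||v||^2 = 15; deficit = 54/5

Write each e_j = u_j / sqrt(<u_j, u_j>) where u_j is the displayed integer vector. Then <v, e_j> = <v, u_j> / sqrt(<u_j, u_j>), so |<v, e_j>|^2 = <v, u_j>^2 / <u_j, u_j>.
Coefficients: <v, e_1> = 3/sqrt(6), <v, e_2> = -15/sqrt(84), <v, e_3> = -3/sqrt(420).
Square and sum: Σ |<v, e_j>|^2 = 21/5.
Compute ||v||^2 = v·v = 15.
Deficit = 15 − 21/5 = 54/5 ≥ 0, confirming Bessel's inequality. (The deficit equals ||v − Σ <v,e_j> e_j||^2, the squared distance from v to span{e_j}.)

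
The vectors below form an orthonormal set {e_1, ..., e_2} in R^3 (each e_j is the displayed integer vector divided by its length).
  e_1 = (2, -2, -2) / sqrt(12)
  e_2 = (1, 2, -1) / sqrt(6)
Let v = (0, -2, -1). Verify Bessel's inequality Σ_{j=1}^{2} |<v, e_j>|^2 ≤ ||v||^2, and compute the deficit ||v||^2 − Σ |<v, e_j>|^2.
Σ |<v, e_j>|^2 = 9/2; ||v||^2 = 5; deficit = 1/2

Write each e_j = u_j / sqrt(<u_j, u_j>) where u_j is the displayed integer vector. Then <v, e_j> = <v, u_j> / sqrt(<u_j, u_j>), so |<v, e_j>|^2 = <v, u_j>^2 / <u_j, u_j>.
Coefficients: <v, e_1> = 6/sqrt(12), <v, e_2> = -3/sqrt(6).
Square and sum: Σ |<v, e_j>|^2 = 9/2.
Compute ||v||^2 = v·v = 5.
Deficit = 5 − 9/2 = 1/2 ≥ 0, confirming Bessel's inequality. (The deficit equals ||v − Σ <v,e_j> e_j||^2, the squared distance from v to span{e_j}.)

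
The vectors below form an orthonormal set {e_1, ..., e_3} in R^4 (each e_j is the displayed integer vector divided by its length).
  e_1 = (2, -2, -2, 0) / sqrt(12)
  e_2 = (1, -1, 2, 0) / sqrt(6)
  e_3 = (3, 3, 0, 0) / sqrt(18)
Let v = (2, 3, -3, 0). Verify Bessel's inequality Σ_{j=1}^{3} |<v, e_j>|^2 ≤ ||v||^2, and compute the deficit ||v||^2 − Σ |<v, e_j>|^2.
Σ |<v, e_j>|^2 = 22; ||v||^2 = 22; deficit = 0

Write each e_j = u_j / sqrt(<u_j, u_j>) where u_j is the displayed integer vector. Then <v, e_j> = <v, u_j> / sqrt(<u_j, u_j>), so |<v, e_j>|^2 = <v, u_j>^2 / <u_j, u_j>.
Coefficients: <v, e_1> = 4/sqrt(12), <v, e_2> = -7/sqrt(6), <v, e_3> = 15/sqrt(18).
Square and sum: Σ |<v, e_j>|^2 = 22.
Compute ||v||^2 = v·v = 22.
Deficit = 22 − 22 = 0 ≥ 0, confirming Bessel's inequality. (The deficit equals ||v − Σ <v,e_j> e_j||^2, the squared distance from v to span{e_j}.)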